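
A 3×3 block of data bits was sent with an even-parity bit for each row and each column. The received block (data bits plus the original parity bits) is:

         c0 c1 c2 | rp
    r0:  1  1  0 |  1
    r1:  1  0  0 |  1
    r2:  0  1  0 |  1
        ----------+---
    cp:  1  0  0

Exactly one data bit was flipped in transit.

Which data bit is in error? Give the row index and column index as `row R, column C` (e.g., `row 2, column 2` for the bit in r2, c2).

Recompute each row's even parity and compare to rp:
  r0: data parity 0, sent rp 1 → mismatch
  r1: data parity 1, sent rp 1 → ok
  r2: data parity 1, sent rp 1 → ok
Recompute each column's even parity and compare to cp:
  c0: data parity 0, sent cp 1 → mismatch
  c1: data parity 0, sent cp 0 → ok
  c2: data parity 0, sent cp 0 → ok
Exactly one row (r0) and one column (c0) fail → the flipped bit is at their intersection.

row 0, column 0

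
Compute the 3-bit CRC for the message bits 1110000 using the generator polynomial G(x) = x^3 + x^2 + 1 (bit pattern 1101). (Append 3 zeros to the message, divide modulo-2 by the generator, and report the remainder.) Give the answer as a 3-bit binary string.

111

Append 3 zeros: 1110000000. Divide by 1101 (XOR where the leading bit is 1):
  pos 0: 1110 XOR 1101 = 0011
  pos 2: 1100 XOR 1101 = 0001
  pos 5: 1000 XOR 1101 = 0101
  pos 6: 1010 XOR 1101 = 0111
Remainder (last 3 bits) = 111. This is the CRC / FCS.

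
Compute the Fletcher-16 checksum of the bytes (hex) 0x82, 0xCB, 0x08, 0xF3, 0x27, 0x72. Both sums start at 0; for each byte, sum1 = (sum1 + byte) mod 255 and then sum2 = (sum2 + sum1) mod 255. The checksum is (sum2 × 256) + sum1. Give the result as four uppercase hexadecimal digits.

Running sums (mod 255):
  after byte 0 (0x82): sum1=130, sum2=130
  after byte 1 (0xCB): sum1=78, sum2=208
  after byte 2 (0x08): sum1=86, sum2=39
  after byte 3 (0xF3): sum1=74, sum2=113
  after byte 4 (0x27): sum1=113, sum2=226
  after byte 5 (0x72): sum1=227, sum2=198
Checksum = sum2·256 + sum1 = 198·256 + 227 = 50915 = 0xC6E3.

C6E3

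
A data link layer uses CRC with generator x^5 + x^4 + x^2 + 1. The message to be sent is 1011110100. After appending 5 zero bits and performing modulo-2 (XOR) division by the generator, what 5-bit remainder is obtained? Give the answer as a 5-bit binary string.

11101

Append 5 zeros: 101111010000000. Divide by 110101 (XOR where the leading bit is 1):
  pos 0: 101111 XOR 110101 = 011010
  pos 1: 110100 XOR 110101 = 000001
  pos 6: 110000 XOR 110101 = 000101
  pos 9: 101000 XOR 110101 = 011101
Remainder (last 5 bits) = 11101. This is the CRC / FCS.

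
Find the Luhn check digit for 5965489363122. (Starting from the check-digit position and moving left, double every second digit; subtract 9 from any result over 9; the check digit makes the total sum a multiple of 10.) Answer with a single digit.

0

Partial digits right→left: 2 2 1 3 6 3 9 8 4 5 6 9 5
Double every second digit counting from the check-digit position (so the 1st, 3rd, 5th, ... of the partial from the right).
  doubled (with −9 where >9): 4 2 3 9 8 3 1 → sum 30
  kept as-is: 2 3 3 8 5 9 → sum 30
Total = 30 + 30 = 60.
Check digit = (10 − (60 mod 10)) mod 10 = 0.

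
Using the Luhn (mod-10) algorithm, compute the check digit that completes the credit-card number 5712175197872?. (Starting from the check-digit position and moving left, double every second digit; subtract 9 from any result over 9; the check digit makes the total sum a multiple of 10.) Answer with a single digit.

3

Partial digits right→left: 2 7 8 7 9 1 5 7 1 2 1 7 5
Double every second digit counting from the check-digit position (so the 1st, 3rd, 5th, ... of the partial from the right).
  doubled (with −9 where >9): 4 7 9 1 2 2 1 → sum 26
  kept as-is: 7 7 1 7 2 7 → sum 31
Total = 26 + 31 = 57.
Check digit = (10 − (57 mod 10)) mod 10 = 3.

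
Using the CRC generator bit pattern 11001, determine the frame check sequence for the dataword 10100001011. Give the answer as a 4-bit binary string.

Append 4 zeros: 101000010110000. Divide by 11001 (XOR where the leading bit is 1):
  pos 0: 10100 XOR 11001 = 01101
  pos 1: 11010 XOR 11001 = 00011
  pos 4: 11010 XOR 11001 = 00011
  pos 7: 11110 XOR 11001 = 00111
  pos 9: 11100 XOR 11001 = 00101
Remainder (last 4 bits) = 1010. This is the CRC / FCS.

1010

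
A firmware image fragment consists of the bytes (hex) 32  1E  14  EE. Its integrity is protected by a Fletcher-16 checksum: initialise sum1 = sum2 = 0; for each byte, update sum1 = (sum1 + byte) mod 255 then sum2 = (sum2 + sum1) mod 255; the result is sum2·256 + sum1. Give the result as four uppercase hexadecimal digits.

Running sums (mod 255):
  after byte 0 (32): sum1=50, sum2=50
  after byte 1 (1E): sum1=80, sum2=130
  after byte 2 (14): sum1=100, sum2=230
  after byte 3 (EE): sum1=83, sum2=58
Checksum = sum2·256 + sum1 = 58·256 + 83 = 14931 = 0x3A53.

3A53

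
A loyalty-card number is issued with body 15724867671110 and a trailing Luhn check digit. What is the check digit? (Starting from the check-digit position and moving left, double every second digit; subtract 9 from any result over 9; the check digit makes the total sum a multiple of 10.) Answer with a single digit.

0

Partial digits right→left: 0 1 1 1 7 6 7 6 8 4 2 7 5 1
Double every second digit counting from the check-digit position (so the 1st, 3rd, 5th, ... of the partial from the right).
  doubled (with −9 where >9): 0 2 5 5 7 4 1 → sum 24
  kept as-is: 1 1 6 6 4 7 1 → sum 26
Total = 24 + 26 = 50.
Check digit = (10 − (50 mod 10)) mod 10 = 0.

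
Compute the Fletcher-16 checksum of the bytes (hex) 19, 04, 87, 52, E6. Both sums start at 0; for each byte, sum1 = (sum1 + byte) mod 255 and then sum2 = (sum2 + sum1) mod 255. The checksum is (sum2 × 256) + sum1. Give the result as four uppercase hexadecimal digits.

Running sums (mod 255):
  after byte 0 (19): sum1=25, sum2=25
  after byte 1 (04): sum1=29, sum2=54
  after byte 2 (87): sum1=164, sum2=218
  after byte 3 (52): sum1=246, sum2=209
  after byte 4 (E6): sum1=221, sum2=175
Checksum = sum2·256 + sum1 = 175·256 + 221 = 45021 = 0xAFDD.

AFDD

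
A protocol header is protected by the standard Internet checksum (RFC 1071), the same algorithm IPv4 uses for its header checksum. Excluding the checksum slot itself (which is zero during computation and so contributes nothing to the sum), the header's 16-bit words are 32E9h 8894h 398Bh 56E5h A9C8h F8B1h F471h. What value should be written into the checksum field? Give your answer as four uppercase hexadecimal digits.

1D25

One's-complement addition (fold any carry out of bit 15 back into bit 0):
  0x32E9 + 0x8894 = 0x0BB7D
  0xBB7D + 0x398B = 0x0F508
  0xF508 + 0x56E5 = 0x14BED → wrap carry → 0x4BEE
  0x4BEE + 0xA9C8 = 0x0F5B6
  0xF5B6 + 0xF8B1 = 0x1EE67 → wrap carry → 0xEE68
  0xEE68 + 0xF471 = 0x1E2D9 → wrap carry → 0xE2DA
One's-complement sum = 0xE2DA.
Checksum = ~0xE2DA & 0xFFFF = 0x1D25.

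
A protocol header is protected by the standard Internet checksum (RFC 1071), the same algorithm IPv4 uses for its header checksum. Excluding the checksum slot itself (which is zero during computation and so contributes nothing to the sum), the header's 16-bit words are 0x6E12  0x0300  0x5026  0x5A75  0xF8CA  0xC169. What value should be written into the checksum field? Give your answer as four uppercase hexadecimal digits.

One's-complement addition (fold any carry out of bit 15 back into bit 0):
  0x6E12 + 0x0300 = 0x07112
  0x7112 + 0x5026 = 0x0C138
  0xC138 + 0x5A75 = 0x11BAD → wrap carry → 0x1BAE
  0x1BAE + 0xF8CA = 0x11478 → wrap carry → 0x1479
  0x1479 + 0xC169 = 0x0D5E2
One's-complement sum = 0xD5E2.
Checksum = ~0xD5E2 & 0xFFFF = 0x2A1D.

2A1D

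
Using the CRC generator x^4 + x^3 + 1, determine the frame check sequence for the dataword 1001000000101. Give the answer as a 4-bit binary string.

Append 4 zeros: 10010000001010000. Divide by 11001 (XOR where the leading bit is 1):
  pos 0: 10010 XOR 11001 = 01011
  pos 1: 10110 XOR 11001 = 01111
  pos 2: 11110 XOR 11001 = 00111
  pos 4: 11100 XOR 11001 = 00101
  pos 6: 10101 XOR 11001 = 01100
  pos 7: 11000 XOR 11001 = 00001
  pos 11: 11000 XOR 11001 = 00001
Remainder (last 4 bits) = 0010. This is the CRC / FCS.

0010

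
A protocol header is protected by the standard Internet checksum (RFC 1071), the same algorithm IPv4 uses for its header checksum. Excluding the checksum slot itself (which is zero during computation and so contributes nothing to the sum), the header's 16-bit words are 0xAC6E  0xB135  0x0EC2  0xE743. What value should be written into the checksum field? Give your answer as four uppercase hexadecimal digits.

One's-complement addition (fold any carry out of bit 15 back into bit 0):
  0xAC6E + 0xB135 = 0x15DA3 → wrap carry → 0x5DA4
  0x5DA4 + 0x0EC2 = 0x06C66
  0x6C66 + 0xE743 = 0x153A9 → wrap carry → 0x53AA
One's-complement sum = 0x53AA.
Checksum = ~0x53AA & 0xFFFF = 0xAC55.

AC55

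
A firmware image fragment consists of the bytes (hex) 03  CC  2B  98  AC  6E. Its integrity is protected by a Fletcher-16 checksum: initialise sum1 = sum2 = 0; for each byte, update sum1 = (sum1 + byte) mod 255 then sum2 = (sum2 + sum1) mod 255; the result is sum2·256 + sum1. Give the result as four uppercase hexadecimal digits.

Running sums (mod 255):
  after byte 0 (03): sum1=3, sum2=3
  after byte 1 (CC): sum1=207, sum2=210
  after byte 2 (2B): sum1=250, sum2=205
  after byte 3 (98): sum1=147, sum2=97
  after byte 4 (AC): sum1=64, sum2=161
  after byte 5 (6E): sum1=174, sum2=80
Checksum = sum2·256 + sum1 = 80·256 + 174 = 20654 = 0x50AE.

50AE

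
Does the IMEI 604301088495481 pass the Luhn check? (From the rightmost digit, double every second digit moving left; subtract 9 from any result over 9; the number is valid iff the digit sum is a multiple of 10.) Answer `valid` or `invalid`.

From the right, keep odd positions and double even positions (subtract 9 from any doubled value over 9):
  doubled (positions 2,4,...): 7 1 8 7 2 6 0 → sum 31
  kept (positions 1,3,...): 1 4 9 8 0 0 4 6 → sum 32
Total = 63.
63 mod 10 = 3, so the number is invalid.

invalid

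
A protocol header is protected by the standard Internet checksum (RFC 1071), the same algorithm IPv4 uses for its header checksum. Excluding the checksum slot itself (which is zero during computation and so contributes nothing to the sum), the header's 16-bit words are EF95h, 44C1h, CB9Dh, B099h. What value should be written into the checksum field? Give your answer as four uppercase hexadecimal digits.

One's-complement addition (fold any carry out of bit 15 back into bit 0):
  0xEF95 + 0x44C1 = 0x13456 → wrap carry → 0x3457
  0x3457 + 0xCB9D = 0x0FFF4
  0xFFF4 + 0xB099 = 0x1B08D → wrap carry → 0xB08E
One's-complement sum = 0xB08E.
Checksum = ~0xB08E & 0xFFFF = 0x4F71.

4F71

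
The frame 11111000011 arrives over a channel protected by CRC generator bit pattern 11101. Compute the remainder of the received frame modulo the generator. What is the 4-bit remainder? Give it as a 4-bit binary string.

0010

Modulo-2 division of 11111000011 by 11101:
  pos 0: 11111 XOR 11101 = 00010
  pos 3: 10000 XOR 11101 = 01101
  pos 4: 11010 XOR 11101 = 00111
  pos 6: 11111 XOR 11101 = 00010
Remainder = 0010 (nonzero — an error is detected).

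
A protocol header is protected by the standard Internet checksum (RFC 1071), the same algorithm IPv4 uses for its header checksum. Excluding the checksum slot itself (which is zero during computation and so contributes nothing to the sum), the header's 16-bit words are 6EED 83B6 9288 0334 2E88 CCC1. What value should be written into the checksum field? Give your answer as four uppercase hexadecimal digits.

One's-complement addition (fold any carry out of bit 15 back into bit 0):
  0x6EED + 0x83B6 = 0x0F2A3
  0xF2A3 + 0x9288 = 0x1852B → wrap carry → 0x852C
  0x852C + 0x0334 = 0x08860
  0x8860 + 0x2E88 = 0x0B6E8
  0xB6E8 + 0xCCC1 = 0x183A9 → wrap carry → 0x83AA
One's-complement sum = 0x83AA.
Checksum = ~0x83AA & 0xFFFF = 0x7C55.

7C55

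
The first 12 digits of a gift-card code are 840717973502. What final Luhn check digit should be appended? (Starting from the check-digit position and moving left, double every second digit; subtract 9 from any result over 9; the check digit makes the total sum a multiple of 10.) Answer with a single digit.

Partial digits right→left: 2 0 5 3 7 9 7 1 7 0 4 8
Double every second digit counting from the check-digit position (so the 1st, 3rd, 5th, ... of the partial from the right).
  doubled (with −9 where >9): 4 1 5 5 5 8 → sum 28
  kept as-is: 0 3 9 1 0 8 → sum 21
Total = 28 + 21 = 49.
Check digit = (10 − (49 mod 10)) mod 10 = 1.

1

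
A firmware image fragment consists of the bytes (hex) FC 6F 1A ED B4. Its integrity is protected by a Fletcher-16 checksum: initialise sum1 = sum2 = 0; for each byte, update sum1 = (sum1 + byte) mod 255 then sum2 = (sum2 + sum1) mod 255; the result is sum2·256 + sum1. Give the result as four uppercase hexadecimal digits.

Running sums (mod 255):
  after byte 0 (FC): sum1=252, sum2=252
  after byte 1 (6F): sum1=108, sum2=105
  after byte 2 (1A): sum1=134, sum2=239
  after byte 3 (ED): sum1=116, sum2=100
  after byte 4 (B4): sum1=41, sum2=141
Checksum = sum2·256 + sum1 = 141·256 + 41 = 36137 = 0x8D29.

8D29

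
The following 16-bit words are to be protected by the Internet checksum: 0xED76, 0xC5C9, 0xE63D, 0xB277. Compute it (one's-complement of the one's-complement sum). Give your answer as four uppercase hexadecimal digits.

B409

One's-complement addition (fold any carry out of bit 15 back into bit 0):
  0xED76 + 0xC5C9 = 0x1B33F → wrap carry → 0xB340
  0xB340 + 0xE63D = 0x1997D → wrap carry → 0x997E
  0x997E + 0xB277 = 0x14BF5 → wrap carry → 0x4BF6
One's-complement sum = 0x4BF6.
Checksum = ~0x4BF6 & 0xFFFF = 0xB409.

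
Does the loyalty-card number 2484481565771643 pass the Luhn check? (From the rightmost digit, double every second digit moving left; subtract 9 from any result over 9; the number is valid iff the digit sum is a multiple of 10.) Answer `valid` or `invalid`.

invalid

From the right, keep odd positions and double even positions (subtract 9 from any doubled value over 9):
  doubled (positions 2,4,...): 8 2 5 3 2 8 7 4 → sum 39
  kept (positions 1,3,...): 3 6 7 5 5 8 4 4 → sum 42
Total = 81.
81 mod 10 = 1, so the number is invalid.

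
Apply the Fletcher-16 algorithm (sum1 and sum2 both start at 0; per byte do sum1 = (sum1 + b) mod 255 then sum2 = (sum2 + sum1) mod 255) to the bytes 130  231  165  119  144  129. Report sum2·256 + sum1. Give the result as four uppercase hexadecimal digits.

Running sums (mod 255):
  after byte 0 (130): sum1=130, sum2=130
  after byte 1 (231): sum1=106, sum2=236
  after byte 2 (165): sum1=16, sum2=252
  after byte 3 (119): sum1=135, sum2=132
  after byte 4 (144): sum1=24, sum2=156
  after byte 5 (129): sum1=153, sum2=54
Checksum = sum2·256 + sum1 = 54·256 + 153 = 13977 = 0x3699.

3699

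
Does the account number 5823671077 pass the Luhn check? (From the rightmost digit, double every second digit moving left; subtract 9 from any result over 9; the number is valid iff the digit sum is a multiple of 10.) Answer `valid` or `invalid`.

From the right, keep odd positions and double even positions (subtract 9 from any doubled value over 9):
  doubled (positions 2,4,...): 5 2 3 4 1 → sum 15
  kept (positions 1,3,...): 7 0 7 3 8 → sum 25
Total = 40.
40 mod 10 = 0, so the number is valid.

valid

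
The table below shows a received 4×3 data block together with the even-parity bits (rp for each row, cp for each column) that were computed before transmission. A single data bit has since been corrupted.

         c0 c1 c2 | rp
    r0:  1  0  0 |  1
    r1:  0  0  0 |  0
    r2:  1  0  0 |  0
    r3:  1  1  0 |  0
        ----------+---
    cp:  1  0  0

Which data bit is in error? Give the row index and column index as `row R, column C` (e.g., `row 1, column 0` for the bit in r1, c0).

Recompute each row's even parity and compare to rp:
  r0: data parity 1, sent rp 1 → ok
  r1: data parity 0, sent rp 0 → ok
  r2: data parity 1, sent rp 0 → mismatch
  r3: data parity 0, sent rp 0 → ok
Recompute each column's even parity and compare to cp:
  c0: data parity 1, sent cp 1 → ok
  c1: data parity 1, sent cp 0 → mismatch
  c2: data parity 0, sent cp 0 → ok
Exactly one row (r2) and one column (c1) fail → the flipped bit is at their intersection.

row 2, column 1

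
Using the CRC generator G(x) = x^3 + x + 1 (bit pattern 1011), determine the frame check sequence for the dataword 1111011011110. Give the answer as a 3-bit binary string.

Append 3 zeros: 1111011011110000. Divide by 1011 (XOR where the leading bit is 1):
  pos 0: 1111 XOR 1011 = 0100
  pos 1: 1000 XOR 1011 = 0011
  pos 3: 1111 XOR 1011 = 0100
  pos 4: 1000 XOR 1011 = 0011
  pos 6: 1111 XOR 1011 = 0100
  pos 7: 1001 XOR 1011 = 0010
  pos 9: 1010 XOR 1011 = 0001
  pos 12: 1000 XOR 1011 = 0011
Remainder (last 3 bits) = 011. This is the CRC / FCS.

011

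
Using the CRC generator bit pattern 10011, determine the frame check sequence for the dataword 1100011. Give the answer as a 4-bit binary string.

Append 4 zeros: 11000110000. Divide by 10011 (XOR where the leading bit is 1):
  pos 0: 11000 XOR 10011 = 01011
  pos 1: 10111 XOR 10011 = 00100
  pos 3: 10010 XOR 10011 = 00001
Remainder (last 4 bits) = 1000. This is the CRC / FCS.

1000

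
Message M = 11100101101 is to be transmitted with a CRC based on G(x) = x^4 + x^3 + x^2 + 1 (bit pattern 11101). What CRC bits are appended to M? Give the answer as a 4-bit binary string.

1110

Append 4 zeros: 111001011010000. Divide by 11101 (XOR where the leading bit is 1):
  pos 0: 11100 XOR 11101 = 00001
  pos 4: 11011 XOR 11101 = 00110
  pos 6: 11001 XOR 11101 = 00100
  pos 8: 10000 XOR 11101 = 01101
  pos 9: 11010 XOR 11101 = 00111
Remainder (last 4 bits) = 1110. This is the CRC / FCS.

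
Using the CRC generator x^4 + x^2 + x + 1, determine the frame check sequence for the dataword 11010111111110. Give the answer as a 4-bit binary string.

Append 4 zeros: 110101111111100000. Divide by 10111 (XOR where the leading bit is 1):
  pos 0: 11010 XOR 10111 = 01101
  pos 1: 11011 XOR 10111 = 01100
  pos 2: 11001 XOR 10111 = 01110
  pos 3: 11101 XOR 10111 = 01010
  pos 4: 10101 XOR 10111 = 00010
  pos 7: 10111 XOR 10111 = 00000
  pos 12: 10000 XOR 10111 = 00111
Remainder (last 4 bits) = 1110. This is the CRC / FCS.

1110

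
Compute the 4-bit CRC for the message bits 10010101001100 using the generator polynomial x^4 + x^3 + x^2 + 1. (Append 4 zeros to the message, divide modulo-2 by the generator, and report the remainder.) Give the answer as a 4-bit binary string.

Append 4 zeros: 100101010011000000. Divide by 11101 (XOR where the leading bit is 1):
  pos 0: 10010 XOR 11101 = 01111
  pos 1: 11111 XOR 11101 = 00010
  pos 4: 10010 XOR 11101 = 01111
  pos 5: 11110 XOR 11101 = 00011
  pos 8: 11110 XOR 11101 = 00011
  pos 11: 11000 XOR 11101 = 00101
  pos 13: 10100 XOR 11101 = 01001
Remainder (last 4 bits) = 1001. This is the CRC / FCS.

1001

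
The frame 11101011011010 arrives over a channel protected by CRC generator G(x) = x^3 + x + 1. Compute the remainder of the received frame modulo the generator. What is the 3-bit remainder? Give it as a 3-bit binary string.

Modulo-2 division of 11101011011010 by 1011:
  pos 0: 1110 XOR 1011 = 0101
  pos 1: 1011 XOR 1011 = 0000
  pos 6: 1101 XOR 1011 = 0110
  pos 7: 1101 XOR 1011 = 0110
  pos 8: 1100 XOR 1011 = 0111
  pos 9: 1111 XOR 1011 = 0100
  pos 10: 1000 XOR 1011 = 0011
Remainder = 011 (nonzero — an error is detected).

011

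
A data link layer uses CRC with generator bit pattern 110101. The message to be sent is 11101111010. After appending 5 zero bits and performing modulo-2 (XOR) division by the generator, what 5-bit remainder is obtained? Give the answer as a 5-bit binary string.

01111

Append 5 zeros: 1110111101000000. Divide by 110101 (XOR where the leading bit is 1):
  pos 0: 111011 XOR 110101 = 001110
  pos 2: 111011 XOR 110101 = 001110
  pos 4: 111001 XOR 110101 = 001100
  pos 6: 110000 XOR 110101 = 000101
  pos 9: 101000 XOR 110101 = 011101
  pos 10: 111010 XOR 110101 = 001111
Remainder (last 5 bits) = 01111. This is the CRC / FCS.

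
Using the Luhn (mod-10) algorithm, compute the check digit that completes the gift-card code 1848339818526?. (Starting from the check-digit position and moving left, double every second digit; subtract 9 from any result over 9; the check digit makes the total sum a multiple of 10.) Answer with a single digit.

Partial digits right→left: 6 2 5 8 1 8 9 3 3 8 4 8 1
Double every second digit counting from the check-digit position (so the 1st, 3rd, 5th, ... of the partial from the right).
  doubled (with −9 where >9): 3 1 2 9 6 8 2 → sum 31
  kept as-is: 2 8 8 3 8 8 → sum 37
Total = 31 + 37 = 68.
Check digit = (10 − (68 mod 10)) mod 10 = 2.

2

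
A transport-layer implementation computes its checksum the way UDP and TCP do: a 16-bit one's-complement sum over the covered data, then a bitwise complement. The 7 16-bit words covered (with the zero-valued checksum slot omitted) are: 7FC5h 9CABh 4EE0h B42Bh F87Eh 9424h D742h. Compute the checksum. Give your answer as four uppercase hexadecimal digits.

7C9C

One's-complement addition (fold any carry out of bit 15 back into bit 0):
  0x7FC5 + 0x9CAB = 0x11C70 → wrap carry → 0x1C71
  0x1C71 + 0x4EE0 = 0x06B51
  0x6B51 + 0xB42B = 0x11F7C → wrap carry → 0x1F7D
  0x1F7D + 0xF87E = 0x117FB → wrap carry → 0x17FC
  0x17FC + 0x9424 = 0x0AC20
  0xAC20 + 0xD742 = 0x18362 → wrap carry → 0x8363
One's-complement sum = 0x8363.
Checksum = ~0x8363 & 0xFFFF = 0x7C9C.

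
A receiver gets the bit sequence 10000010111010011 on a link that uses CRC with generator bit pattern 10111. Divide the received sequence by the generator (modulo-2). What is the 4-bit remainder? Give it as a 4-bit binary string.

Modulo-2 division of 10000010111010011 by 10111:
  pos 0: 10000 XOR 10111 = 00111
  pos 2: 11101 XOR 10111 = 01010
  pos 3: 10100 XOR 10111 = 00011
  pos 6: 11111 XOR 10111 = 01000
  pos 7: 10000 XOR 10111 = 00111
  pos 9: 11110 XOR 10111 = 01001
  pos 10: 10010 XOR 10111 = 00101
  pos 12: 10111 XOR 10111 = 00000
Remainder = 0000 (zero — the frame passes the CRC check).

0000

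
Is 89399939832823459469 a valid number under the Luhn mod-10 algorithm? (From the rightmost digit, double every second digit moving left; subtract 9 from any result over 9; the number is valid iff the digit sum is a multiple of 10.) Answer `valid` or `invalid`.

From the right, keep odd positions and double even positions (subtract 9 from any doubled value over 9):
  doubled (positions 2,4,...): 3 9 8 4 4 7 6 9 6 7 → sum 63
  kept (positions 1,3,...): 9 4 5 3 8 3 9 9 9 9 → sum 68
Total = 131.
131 mod 10 = 1, so the number is invalid.

invalid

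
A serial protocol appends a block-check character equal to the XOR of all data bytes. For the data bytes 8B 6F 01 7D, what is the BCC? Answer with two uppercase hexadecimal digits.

98

XOR the bytes together:
  start with 0x8B
  0x8B ⊕ 0x6F = 0xE4
  0xE4 ⊕ 0x01 = 0xE5
  0xE5 ⊕ 0x7D = 0x98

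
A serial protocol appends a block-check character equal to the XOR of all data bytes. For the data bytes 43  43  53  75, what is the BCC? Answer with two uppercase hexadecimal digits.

XOR the bytes together:
  start with 0x43
  0x43 ⊕ 0x43 = 0x00
  0x00 ⊕ 0x53 = 0x53
  0x53 ⊕ 0x75 = 0x26

26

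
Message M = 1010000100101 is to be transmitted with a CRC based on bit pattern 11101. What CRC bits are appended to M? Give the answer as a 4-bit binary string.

0010

Append 4 zeros: 10100001001010000. Divide by 11101 (XOR where the leading bit is 1):
  pos 0: 10100 XOR 11101 = 01001
  pos 1: 10010 XOR 11101 = 01111
  pos 2: 11110 XOR 11101 = 00011
  pos 5: 11100 XOR 11101 = 00001
  pos 9: 11010 XOR 11101 = 00111
  pos 11: 11100 XOR 11101 = 00001
Remainder (last 4 bits) = 0010. This is the CRC / FCS.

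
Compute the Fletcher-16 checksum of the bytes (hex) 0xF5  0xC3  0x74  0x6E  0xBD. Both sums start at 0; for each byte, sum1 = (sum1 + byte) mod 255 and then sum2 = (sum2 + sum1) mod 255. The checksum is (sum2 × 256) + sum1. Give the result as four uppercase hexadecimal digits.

D45A

Running sums (mod 255):
  after byte 0 (0xF5): sum1=245, sum2=245
  after byte 1 (0xC3): sum1=185, sum2=175
  after byte 2 (0x74): sum1=46, sum2=221
  after byte 3 (0x6E): sum1=156, sum2=122
  after byte 4 (0xBD): sum1=90, sum2=212
Checksum = sum2·256 + sum1 = 212·256 + 90 = 54362 = 0xD45A.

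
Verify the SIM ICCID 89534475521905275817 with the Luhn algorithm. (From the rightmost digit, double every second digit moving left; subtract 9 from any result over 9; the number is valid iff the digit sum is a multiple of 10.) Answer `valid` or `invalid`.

valid

From the right, keep odd positions and double even positions (subtract 9 from any doubled value over 9):
  doubled (positions 2,4,...): 2 1 4 0 2 1 5 8 1 7 → sum 31
  kept (positions 1,3,...): 7 8 7 5 9 2 5 4 3 9 → sum 59
Total = 90.
90 mod 10 = 0, so the number is valid.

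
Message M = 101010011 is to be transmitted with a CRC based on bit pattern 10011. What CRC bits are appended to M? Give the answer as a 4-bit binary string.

Append 4 zeros: 1010100110000. Divide by 10011 (XOR where the leading bit is 1):
  pos 0: 10101 XOR 10011 = 00110
  pos 2: 11000 XOR 10011 = 01011
  pos 3: 10111 XOR 10011 = 00100
  pos 5: 10010 XOR 10011 = 00001
Remainder (last 4 bits) = 1000. This is the CRC / FCS.

1000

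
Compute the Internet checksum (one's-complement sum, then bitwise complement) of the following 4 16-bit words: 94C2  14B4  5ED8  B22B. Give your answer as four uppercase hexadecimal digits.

4585

One's-complement addition (fold any carry out of bit 15 back into bit 0):
  0x94C2 + 0x14B4 = 0x0A976
  0xA976 + 0x5ED8 = 0x1084E → wrap carry → 0x084F
  0x084F + 0xB22B = 0x0BA7A
One's-complement sum = 0xBA7A.
Checksum = ~0xBA7A & 0xFFFF = 0x4585.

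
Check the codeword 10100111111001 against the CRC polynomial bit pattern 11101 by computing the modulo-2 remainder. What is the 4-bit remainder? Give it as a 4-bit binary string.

1101

Modulo-2 division of 10100111111001 by 11101:
  pos 0: 10100 XOR 11101 = 01001
  pos 1: 10011 XOR 11101 = 01110
  pos 2: 11101 XOR 11101 = 00000
  pos 7: 11110 XOR 11101 = 00011
Remainder = 1101 (nonzero — an error is detected).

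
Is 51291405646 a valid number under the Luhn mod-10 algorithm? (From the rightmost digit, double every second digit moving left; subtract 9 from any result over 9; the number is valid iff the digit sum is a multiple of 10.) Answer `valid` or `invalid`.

From the right, keep odd positions and double even positions (subtract 9 from any doubled value over 9):
  doubled (positions 2,4,...): 8 1 8 9 2 → sum 28
  kept (positions 1,3,...): 6 6 0 1 2 5 → sum 20
Total = 48.
48 mod 10 = 8, so the number is invalid.

invalid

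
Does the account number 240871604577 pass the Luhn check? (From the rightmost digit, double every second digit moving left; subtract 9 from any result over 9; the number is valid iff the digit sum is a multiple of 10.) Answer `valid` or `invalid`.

valid

From the right, keep odd positions and double even positions (subtract 9 from any doubled value over 9):
  doubled (positions 2,4,...): 5 8 3 5 0 4 → sum 25
  kept (positions 1,3,...): 7 5 0 1 8 4 → sum 25
Total = 50.
50 mod 10 = 0, so the number is valid.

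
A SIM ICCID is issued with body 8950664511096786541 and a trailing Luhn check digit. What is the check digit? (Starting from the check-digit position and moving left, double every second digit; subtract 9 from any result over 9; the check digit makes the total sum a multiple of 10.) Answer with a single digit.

9

Partial digits right→left: 1 4 5 6 8 7 6 9 0 1 1 5 4 6 6 0 5 9 8
Double every second digit counting from the check-digit position (so the 1st, 3rd, 5th, ... of the partial from the right).
  doubled (with −9 where >9): 2 1 7 3 0 2 8 3 1 7 → sum 34
  kept as-is: 4 6 7 9 1 5 6 0 9 → sum 47
Total = 34 + 47 = 81.
Check digit = (10 − (81 mod 10)) mod 10 = 9.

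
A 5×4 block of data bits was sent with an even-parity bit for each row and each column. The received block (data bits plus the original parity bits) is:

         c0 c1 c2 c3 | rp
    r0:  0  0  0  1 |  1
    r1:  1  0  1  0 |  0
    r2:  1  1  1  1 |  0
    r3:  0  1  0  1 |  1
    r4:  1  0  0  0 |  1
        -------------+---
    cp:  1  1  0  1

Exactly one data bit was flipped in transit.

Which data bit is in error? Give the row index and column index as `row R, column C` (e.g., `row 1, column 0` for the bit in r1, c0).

row 3, column 1

Recompute each row's even parity and compare to rp:
  r0: data parity 1, sent rp 1 → ok
  r1: data parity 0, sent rp 0 → ok
  r2: data parity 0, sent rp 0 → ok
  r3: data parity 0, sent rp 1 → mismatch
  r4: data parity 1, sent rp 1 → ok
Recompute each column's even parity and compare to cp:
  c0: data parity 1, sent cp 1 → ok
  c1: data parity 0, sent cp 1 → mismatch
  c2: data parity 0, sent cp 0 → ok
  c3: data parity 1, sent cp 1 → ok
Exactly one row (r3) and one column (c1) fail → the flipped bit is at their intersection.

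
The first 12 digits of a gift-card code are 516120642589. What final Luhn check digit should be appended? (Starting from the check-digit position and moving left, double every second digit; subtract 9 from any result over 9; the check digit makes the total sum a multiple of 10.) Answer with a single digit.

9

Partial digits right→left: 9 8 5 2 4 6 0 2 1 6 1 5
Double every second digit counting from the check-digit position (so the 1st, 3rd, 5th, ... of the partial from the right).
  doubled (with −9 where >9): 9 1 8 0 2 2 → sum 22
  kept as-is: 8 2 6 2 6 5 → sum 29
Total = 22 + 29 = 51.
Check digit = (10 − (51 mod 10)) mod 10 = 9.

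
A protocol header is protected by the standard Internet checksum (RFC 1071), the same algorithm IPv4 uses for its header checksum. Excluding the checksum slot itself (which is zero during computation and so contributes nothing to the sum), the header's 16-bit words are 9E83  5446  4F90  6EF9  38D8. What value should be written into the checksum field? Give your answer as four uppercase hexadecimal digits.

15D4

One's-complement addition (fold any carry out of bit 15 back into bit 0):
  0x9E83 + 0x5446 = 0x0F2C9
  0xF2C9 + 0x4F90 = 0x14259 → wrap carry → 0x425A
  0x425A + 0x6EF9 = 0x0B153
  0xB153 + 0x38D8 = 0x0EA2B
One's-complement sum = 0xEA2B.
Checksum = ~0xEA2B & 0xFFFF = 0x15D4.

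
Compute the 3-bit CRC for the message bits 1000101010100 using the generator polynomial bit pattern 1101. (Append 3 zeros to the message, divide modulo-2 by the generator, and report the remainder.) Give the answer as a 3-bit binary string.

Append 3 zeros: 1000101010100000. Divide by 1101 (XOR where the leading bit is 1):
  pos 0: 1000 XOR 1101 = 0101
  pos 1: 1011 XOR 1101 = 0110
  pos 2: 1100 XOR 1101 = 0001
  pos 5: 1101 XOR 1101 = 0000
  pos 10: 1000 XOR 1101 = 0101
  pos 11: 1010 XOR 1101 = 0111
  pos 12: 1110 XOR 1101 = 0011
Remainder (last 3 bits) = 011. This is the CRC / FCS.

011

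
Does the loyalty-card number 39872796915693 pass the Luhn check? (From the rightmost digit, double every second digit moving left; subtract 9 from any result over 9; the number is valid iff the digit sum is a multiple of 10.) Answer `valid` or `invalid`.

invalid

From the right, keep odd positions and double even positions (subtract 9 from any doubled value over 9):
  doubled (positions 2,4,...): 9 1 9 9 4 7 6 → sum 45
  kept (positions 1,3,...): 3 6 1 6 7 7 9 → sum 39
Total = 84.
84 mod 10 = 4, so the number is invalid.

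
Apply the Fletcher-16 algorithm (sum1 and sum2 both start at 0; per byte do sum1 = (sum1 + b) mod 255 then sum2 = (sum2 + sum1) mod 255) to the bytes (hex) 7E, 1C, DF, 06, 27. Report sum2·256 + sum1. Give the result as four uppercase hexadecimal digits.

Running sums (mod 255):
  after byte 0 (7E): sum1=126, sum2=126
  after byte 1 (1C): sum1=154, sum2=25
  after byte 2 (DF): sum1=122, sum2=147
  after byte 3 (06): sum1=128, sum2=20
  after byte 4 (27): sum1=167, sum2=187
Checksum = sum2·256 + sum1 = 187·256 + 167 = 48039 = 0xBBA7.

BBA7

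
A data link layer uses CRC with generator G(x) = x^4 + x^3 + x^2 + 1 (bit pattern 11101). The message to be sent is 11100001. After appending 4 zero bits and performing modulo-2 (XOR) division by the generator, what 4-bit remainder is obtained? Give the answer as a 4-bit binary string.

Append 4 zeros: 111000010000. Divide by 11101 (XOR where the leading bit is 1):
  pos 0: 11100 XOR 11101 = 00001
  pos 4: 10010 XOR 11101 = 01111
  pos 5: 11110 XOR 11101 = 00011
Remainder (last 4 bits) = 1100. This is the CRC / FCS.

1100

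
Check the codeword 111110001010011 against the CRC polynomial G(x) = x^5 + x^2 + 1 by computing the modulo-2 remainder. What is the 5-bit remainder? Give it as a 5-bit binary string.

00000

Modulo-2 division of 111110001010011 by 100101:
  pos 0: 111110 XOR 100101 = 011011
  pos 1: 110110 XOR 100101 = 010011
  pos 2: 100110 XOR 100101 = 000011
  pos 6: 111010 XOR 100101 = 011111
  pos 7: 111110 XOR 100101 = 011011
  pos 8: 110111 XOR 100101 = 010010
  pos 9: 100101 XOR 100101 = 000000
Remainder = 00000 (zero — the frame passes the CRC check).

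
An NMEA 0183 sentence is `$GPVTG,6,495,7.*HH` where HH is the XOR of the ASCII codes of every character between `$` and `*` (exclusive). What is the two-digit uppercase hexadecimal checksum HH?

69

XOR the ASCII codes of the payload characters:
  'G' = 0x47 → acc = 0x47
  'P' = 0x50 → acc = 0x17
  'V' = 0x56 → acc = 0x41
  'T' = 0x54 → acc = 0x15
  'G' = 0x47 → acc = 0x52
  ',' = 0x2C → acc = 0x7E
  '6' = 0x36 → acc = 0x48
  ',' = 0x2C → acc = 0x64
  '4' = 0x34 → acc = 0x50
  '9' = 0x39 → acc = 0x69
  '5' = 0x35 → acc = 0x5C
  ',' = 0x2C → acc = 0x70
  '7' = 0x37 → acc = 0x47
  '.' = 0x2E → acc = 0x69
Checksum = 0x69.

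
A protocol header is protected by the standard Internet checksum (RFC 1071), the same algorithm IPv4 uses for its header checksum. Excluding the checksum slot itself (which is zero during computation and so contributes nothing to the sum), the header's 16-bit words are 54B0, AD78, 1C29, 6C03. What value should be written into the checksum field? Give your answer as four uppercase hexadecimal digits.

One's-complement addition (fold any carry out of bit 15 back into bit 0):
  0x54B0 + 0xAD78 = 0x10228 → wrap carry → 0x0229
  0x0229 + 0x1C29 = 0x01E52
  0x1E52 + 0x6C03 = 0x08A55
One's-complement sum = 0x8A55.
Checksum = ~0x8A55 & 0xFFFF = 0x75AA.

75AA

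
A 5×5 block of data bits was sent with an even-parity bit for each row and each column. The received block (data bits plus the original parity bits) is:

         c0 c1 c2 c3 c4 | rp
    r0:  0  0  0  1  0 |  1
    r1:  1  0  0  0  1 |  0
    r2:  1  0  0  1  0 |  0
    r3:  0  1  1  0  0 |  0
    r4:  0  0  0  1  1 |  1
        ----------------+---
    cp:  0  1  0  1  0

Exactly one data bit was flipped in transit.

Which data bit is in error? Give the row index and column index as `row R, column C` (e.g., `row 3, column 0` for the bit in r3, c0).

row 4, column 2

Recompute each row's even parity and compare to rp:
  r0: data parity 1, sent rp 1 → ok
  r1: data parity 0, sent rp 0 → ok
  r2: data parity 0, sent rp 0 → ok
  r3: data parity 0, sent rp 0 → ok
  r4: data parity 0, sent rp 1 → mismatch
Recompute each column's even parity and compare to cp:
  c0: data parity 0, sent cp 0 → ok
  c1: data parity 1, sent cp 1 → ok
  c2: data parity 1, sent cp 0 → mismatch
  c3: data parity 1, sent cp 1 → ok
  c4: data parity 0, sent cp 0 → ok
Exactly one row (r4) and one column (c2) fail → the flipped bit is at their intersection.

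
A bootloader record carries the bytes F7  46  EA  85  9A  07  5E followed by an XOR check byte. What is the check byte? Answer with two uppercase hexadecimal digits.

XOR the bytes together:
  start with 0xF7
  0xF7 ⊕ 0x46 = 0xB1
  0xB1 ⊕ 0xEA = 0x5B
  0x5B ⊕ 0x85 = 0xDE
  0xDE ⊕ 0x9A = 0x44
  0x44 ⊕ 0x07 = 0x43
  0x43 ⊕ 0x5E = 0x1D

1D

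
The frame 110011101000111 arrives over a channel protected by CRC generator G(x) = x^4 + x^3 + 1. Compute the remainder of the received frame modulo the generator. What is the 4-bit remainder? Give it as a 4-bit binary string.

Modulo-2 division of 110011101000111 by 11001:
  pos 0: 11001 XOR 11001 = 00000
  pos 5: 11010 XOR 11001 = 00011
  pos 8: 11001 XOR 11001 = 00000
Remainder = 0011 (nonzero — an error is detected).

0011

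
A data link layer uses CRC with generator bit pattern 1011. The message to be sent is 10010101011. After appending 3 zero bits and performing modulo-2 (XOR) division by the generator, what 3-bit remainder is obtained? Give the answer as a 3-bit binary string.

100

Append 3 zeros: 10010101011000. Divide by 1011 (XOR where the leading bit is 1):
  pos 0: 1001 XOR 1011 = 0010
  pos 2: 1001 XOR 1011 = 0010
  pos 4: 1001 XOR 1011 = 0010
  pos 6: 1001 XOR 1011 = 0010
  pos 8: 1010 XOR 1011 = 0001
Remainder (last 3 bits) = 100. This is the CRC / FCS.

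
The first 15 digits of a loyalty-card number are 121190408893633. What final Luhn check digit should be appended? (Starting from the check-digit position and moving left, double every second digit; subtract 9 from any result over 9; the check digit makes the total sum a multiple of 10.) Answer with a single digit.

7

Partial digits right→left: 3 3 6 3 9 8 8 0 4 0 9 1 1 2 1
Double every second digit counting from the check-digit position (so the 1st, 3rd, 5th, ... of the partial from the right).
  doubled (with −9 where >9): 6 3 9 7 8 9 2 2 → sum 46
  kept as-is: 3 3 8 0 0 1 2 → sum 17
Total = 46 + 17 = 63.
Check digit = (10 − (63 mod 10)) mod 10 = 7.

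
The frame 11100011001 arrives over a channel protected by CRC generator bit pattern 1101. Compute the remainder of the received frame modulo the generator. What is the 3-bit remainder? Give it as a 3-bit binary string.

000

Modulo-2 division of 11100011001 by 1101:
  pos 0: 1110 XOR 1101 = 0011
  pos 2: 1100 XOR 1101 = 0001
  pos 5: 1110 XOR 1101 = 0011
  pos 7: 1101 XOR 1101 = 0000
Remainder = 000 (zero — the frame passes the CRC check).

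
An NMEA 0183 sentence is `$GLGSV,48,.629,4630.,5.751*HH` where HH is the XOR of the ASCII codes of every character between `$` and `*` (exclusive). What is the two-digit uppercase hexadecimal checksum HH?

XOR the ASCII codes of the payload characters:
  'G' = 0x47 → acc = 0x47
  'L' = 0x4C → acc = 0x0B
  'G' = 0x47 → acc = 0x4C
  'S' = 0x53 → acc = 0x1F
  'V' = 0x56 → acc = 0x49
  ',' = 0x2C → acc = 0x65
  '4' = 0x34 → acc = 0x51
  '8' = 0x38 → acc = 0x69
  ',' = 0x2C → acc = 0x45
  '.' = 0x2E → acc = 0x6B
  '6' = 0x36 → acc = 0x5D
  '2' = 0x32 → acc = 0x6F
  '9' = 0x39 → acc = 0x56
  ',' = 0x2C → acc = 0x7A
  '4' = 0x34 → acc = 0x4E
  '6' = 0x36 → acc = 0x78
  '3' = 0x33 → acc = 0x4B
  '0' = 0x30 → acc = 0x7B
  '.' = 0x2E → acc = 0x55
  ',' = 0x2C → acc = 0x79
  '5' = 0x35 → acc = 0x4C
  '.' = 0x2E → acc = 0x62
  '7' = 0x37 → acc = 0x55
  '5' = 0x35 → acc = 0x60
  '1' = 0x31 → acc = 0x51
Checksum = 0x51.

51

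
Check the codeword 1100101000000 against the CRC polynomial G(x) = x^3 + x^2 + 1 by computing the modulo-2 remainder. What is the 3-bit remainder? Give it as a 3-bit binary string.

000

Modulo-2 division of 1100101000000 by 1101:
  pos 0: 1100 XOR 1101 = 0001
  pos 3: 1101 XOR 1101 = 0000
Remainder = 000 (zero — the frame passes the CRC check).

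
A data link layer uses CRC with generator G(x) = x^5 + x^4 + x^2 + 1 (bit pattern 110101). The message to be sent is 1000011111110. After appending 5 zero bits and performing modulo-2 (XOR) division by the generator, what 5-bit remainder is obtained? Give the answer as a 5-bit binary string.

01010

Append 5 zeros: 100001111111000000. Divide by 110101 (XOR where the leading bit is 1):
  pos 0: 100001 XOR 110101 = 010100
  pos 1: 101001 XOR 110101 = 011100
  pos 2: 111001 XOR 110101 = 001100
  pos 4: 110011 XOR 110101 = 000110
  pos 7: 110110 XOR 110101 = 000011
  pos 11: 110000 XOR 110101 = 000101
Remainder (last 5 bits) = 01010. This is the CRC / FCS.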